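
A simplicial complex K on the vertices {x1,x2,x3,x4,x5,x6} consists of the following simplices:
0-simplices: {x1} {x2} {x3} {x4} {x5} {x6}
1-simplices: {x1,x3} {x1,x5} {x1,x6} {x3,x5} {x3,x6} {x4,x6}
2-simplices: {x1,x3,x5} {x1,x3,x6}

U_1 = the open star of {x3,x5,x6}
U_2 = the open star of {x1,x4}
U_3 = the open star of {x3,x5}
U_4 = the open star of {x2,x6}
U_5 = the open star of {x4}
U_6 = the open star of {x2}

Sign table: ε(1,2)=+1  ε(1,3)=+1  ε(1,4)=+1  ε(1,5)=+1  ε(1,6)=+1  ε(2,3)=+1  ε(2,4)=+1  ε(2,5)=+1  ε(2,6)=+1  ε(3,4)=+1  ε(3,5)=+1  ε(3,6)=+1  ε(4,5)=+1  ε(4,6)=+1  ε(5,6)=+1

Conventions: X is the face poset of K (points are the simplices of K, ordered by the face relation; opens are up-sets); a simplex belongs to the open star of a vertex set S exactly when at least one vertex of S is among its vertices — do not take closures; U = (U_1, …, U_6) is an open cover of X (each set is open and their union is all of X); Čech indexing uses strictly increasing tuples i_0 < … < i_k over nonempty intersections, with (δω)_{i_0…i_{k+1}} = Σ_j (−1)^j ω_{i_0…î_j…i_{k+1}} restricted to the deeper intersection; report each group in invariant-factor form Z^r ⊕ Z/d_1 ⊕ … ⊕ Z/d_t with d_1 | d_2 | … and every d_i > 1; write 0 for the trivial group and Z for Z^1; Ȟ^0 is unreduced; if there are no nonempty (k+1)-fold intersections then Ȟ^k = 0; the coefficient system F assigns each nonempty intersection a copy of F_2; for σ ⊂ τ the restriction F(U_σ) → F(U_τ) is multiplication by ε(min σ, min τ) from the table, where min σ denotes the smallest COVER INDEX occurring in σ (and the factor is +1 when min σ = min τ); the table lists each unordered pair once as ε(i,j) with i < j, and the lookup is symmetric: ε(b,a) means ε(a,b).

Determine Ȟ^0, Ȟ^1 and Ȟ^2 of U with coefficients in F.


Ȟ^0 = Z/2, Ȟ^1 = 0 and Ȟ^2 = 0

nonempty overlaps:
  U1={{x3},{x5},{x6},{x1,x3},{x1,x5},{x1,x6},{x3,x5},{x3,x6},{x4,x6},{x1,x3,x5},{x1,x3,x6}} U2={{x1},{x4},{x1,x3},{x1,x5},{x1,x6},{x4,x6},{x1,x3,x5},{x1,x3,x6}} U3={{x3},{x5},{x1,x3},{x1,x5},{x3,x5},{x3,x6},{x1,x3,x5},{x1,x3,x6}} U4={{x2},{x6},{x1,x6},{x3,x6},{x4,x6},{x1,x3,x6}} U5={{x4},{x4,x6}} U6={{x2}}
  U12={{x1,x3},{x1,x5},{x1,x6},{x4,x6},{x1,x3,x5},{x1,x3,x6}} U13={{x3},{x5},{x1,x3},{x1,x5},{x3,x5},{x3,x6},{x1,x3,x5},{x1,x3,x6}} U14={{x6},{x1,x6},{x3,x6},{x4,x6},{x1,x3,x6}} U15={{x4,x6}} U23={{x1,x3},{x1,x5},{x1,x3,x5},{x1,x3,x6}} U24={{x1,x6},{x4,x6},{x1,x3,x6}} U25={{x4},{x4,x6}} U34={{x3,x6},{x1,x3,x6}} U45={{x4,x6}} U46={{x2}}
  U123={{x1,x3},{x1,x5},{x1,x3,x5},{x1,x3,x6}} U124={{x1,x6},{x4,x6},{x1,x3,x6}} U125={{x4,x6}} U134={{x3,x6},{x1,x3,x6}} U145={{x4,x6}} U234={{x1,x3,x6}} U245={{x4,x6}}
  U1234={{x1,x3,x6}} U1245={{x4,x6}}
C dims 6,10,7,2; δ0: rk_F2 5; δ1: rk_F2 5; δ2: rk_F2 2
degree 0: 6−5−0 = 1 → Ȟ^0 ≅ Z/2
degree 1: 10−5−5 = 0 → Ȟ^1 ≅ 0
degree 2: 7−2−5 = 0 → Ȟ^2 ≅ 0


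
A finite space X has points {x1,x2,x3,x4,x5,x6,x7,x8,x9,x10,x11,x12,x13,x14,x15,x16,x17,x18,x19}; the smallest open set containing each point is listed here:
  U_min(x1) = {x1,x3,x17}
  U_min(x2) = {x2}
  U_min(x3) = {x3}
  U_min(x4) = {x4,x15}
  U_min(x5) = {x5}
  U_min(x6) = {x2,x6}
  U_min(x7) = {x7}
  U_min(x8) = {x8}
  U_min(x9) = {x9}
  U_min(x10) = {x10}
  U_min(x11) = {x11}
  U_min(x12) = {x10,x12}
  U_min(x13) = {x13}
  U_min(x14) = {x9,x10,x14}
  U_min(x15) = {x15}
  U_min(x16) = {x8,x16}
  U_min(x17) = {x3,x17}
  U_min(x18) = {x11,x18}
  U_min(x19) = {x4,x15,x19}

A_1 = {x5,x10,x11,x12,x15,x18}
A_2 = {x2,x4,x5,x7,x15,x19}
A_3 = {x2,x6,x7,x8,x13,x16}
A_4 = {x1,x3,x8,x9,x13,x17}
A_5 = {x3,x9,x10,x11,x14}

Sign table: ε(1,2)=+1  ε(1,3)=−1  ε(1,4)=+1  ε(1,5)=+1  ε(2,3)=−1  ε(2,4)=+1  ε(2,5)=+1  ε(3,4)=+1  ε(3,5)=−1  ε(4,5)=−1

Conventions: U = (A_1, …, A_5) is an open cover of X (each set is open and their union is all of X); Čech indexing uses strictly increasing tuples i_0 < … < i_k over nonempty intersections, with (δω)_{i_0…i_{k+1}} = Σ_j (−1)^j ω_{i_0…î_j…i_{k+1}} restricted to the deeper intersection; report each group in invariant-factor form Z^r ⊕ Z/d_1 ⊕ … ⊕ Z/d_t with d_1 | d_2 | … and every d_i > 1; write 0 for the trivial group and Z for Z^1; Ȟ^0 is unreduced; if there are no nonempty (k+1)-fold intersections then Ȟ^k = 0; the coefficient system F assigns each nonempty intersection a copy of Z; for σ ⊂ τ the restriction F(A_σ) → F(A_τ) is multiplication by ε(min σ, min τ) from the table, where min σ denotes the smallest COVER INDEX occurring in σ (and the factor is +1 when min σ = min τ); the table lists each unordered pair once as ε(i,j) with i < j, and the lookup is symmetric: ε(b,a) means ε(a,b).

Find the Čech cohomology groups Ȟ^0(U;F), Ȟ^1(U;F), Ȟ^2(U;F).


nerve simplices:
  A12={x5,x15} A15={x10,x11} A23={x2,x7} A34={x8,x13} A45={x3,x9}
C dims 5,5; δ0: rk 4, SNF 1^4
degree 0: 5−4−0 = 1 → Ȟ^0 ≅ Z
degree 1: 5−0−4 = 1 → Ȟ^1 ≅ Z
degree 2: 0−0−0 = 0 → Ȟ^2 ≅ 0

Ȟ^0 ≅ Z; Ȟ^1 ≅ Z; Ȟ^2 ≅ 0


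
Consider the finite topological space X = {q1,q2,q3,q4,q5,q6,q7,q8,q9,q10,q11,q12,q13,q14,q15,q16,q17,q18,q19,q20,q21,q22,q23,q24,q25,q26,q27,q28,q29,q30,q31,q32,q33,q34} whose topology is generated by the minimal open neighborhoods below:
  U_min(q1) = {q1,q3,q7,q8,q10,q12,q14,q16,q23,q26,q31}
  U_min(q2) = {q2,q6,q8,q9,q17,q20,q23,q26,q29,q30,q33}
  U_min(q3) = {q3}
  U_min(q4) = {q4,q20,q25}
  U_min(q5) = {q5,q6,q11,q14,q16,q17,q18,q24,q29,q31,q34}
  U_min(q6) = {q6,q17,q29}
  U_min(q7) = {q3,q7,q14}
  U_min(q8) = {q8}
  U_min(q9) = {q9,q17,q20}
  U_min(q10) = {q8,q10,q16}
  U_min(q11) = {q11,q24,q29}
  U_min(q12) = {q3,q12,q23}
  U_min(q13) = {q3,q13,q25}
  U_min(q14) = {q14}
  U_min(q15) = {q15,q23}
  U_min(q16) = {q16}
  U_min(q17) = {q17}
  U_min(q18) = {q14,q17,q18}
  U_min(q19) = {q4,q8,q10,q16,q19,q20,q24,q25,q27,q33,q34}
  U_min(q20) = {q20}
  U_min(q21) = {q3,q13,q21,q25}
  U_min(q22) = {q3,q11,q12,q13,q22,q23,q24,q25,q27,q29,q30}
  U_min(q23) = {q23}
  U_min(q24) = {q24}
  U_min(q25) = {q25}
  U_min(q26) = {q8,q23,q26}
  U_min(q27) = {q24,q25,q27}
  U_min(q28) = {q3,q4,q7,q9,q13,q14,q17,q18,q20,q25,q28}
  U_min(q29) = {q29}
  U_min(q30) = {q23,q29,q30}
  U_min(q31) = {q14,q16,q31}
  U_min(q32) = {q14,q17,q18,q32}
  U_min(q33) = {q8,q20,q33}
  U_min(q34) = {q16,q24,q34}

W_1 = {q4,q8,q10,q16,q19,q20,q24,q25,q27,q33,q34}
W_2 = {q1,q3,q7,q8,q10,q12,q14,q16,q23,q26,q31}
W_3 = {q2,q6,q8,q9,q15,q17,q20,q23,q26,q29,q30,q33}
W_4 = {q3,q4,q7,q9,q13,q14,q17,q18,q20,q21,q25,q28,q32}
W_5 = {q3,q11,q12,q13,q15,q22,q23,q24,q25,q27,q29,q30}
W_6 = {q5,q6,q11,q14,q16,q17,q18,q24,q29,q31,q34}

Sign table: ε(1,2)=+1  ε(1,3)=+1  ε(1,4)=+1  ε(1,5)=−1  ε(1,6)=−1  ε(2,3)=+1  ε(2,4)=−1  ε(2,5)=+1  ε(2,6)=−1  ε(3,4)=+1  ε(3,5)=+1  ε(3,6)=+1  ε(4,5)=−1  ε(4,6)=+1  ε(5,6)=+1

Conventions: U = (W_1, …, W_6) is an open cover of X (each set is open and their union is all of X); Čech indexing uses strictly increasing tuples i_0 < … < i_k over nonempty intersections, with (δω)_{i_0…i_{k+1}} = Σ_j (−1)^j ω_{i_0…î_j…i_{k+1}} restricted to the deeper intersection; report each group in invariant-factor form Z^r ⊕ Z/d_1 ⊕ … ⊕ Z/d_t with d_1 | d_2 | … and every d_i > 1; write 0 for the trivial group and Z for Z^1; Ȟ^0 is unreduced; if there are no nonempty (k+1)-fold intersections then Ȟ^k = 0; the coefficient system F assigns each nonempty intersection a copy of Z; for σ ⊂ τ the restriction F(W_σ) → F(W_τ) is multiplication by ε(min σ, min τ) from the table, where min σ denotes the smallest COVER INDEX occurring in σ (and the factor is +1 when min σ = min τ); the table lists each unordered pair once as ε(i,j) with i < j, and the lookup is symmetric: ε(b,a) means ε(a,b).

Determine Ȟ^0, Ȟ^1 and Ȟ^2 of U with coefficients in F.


Ȟ^0 = 0, Ȟ^1 = Z/2, Ȟ^2 = Z

intersection data:
  W12={q8,q10,q16} W13={q8,q20,q33} W14={q4,q20,q25} W15={q24,q25,q27} W16={q16,q24,q34} W23={q8,q23,q26} W24={q3,q7,q14} W25={q3,q12,q23} W26={q14,q16,q31} W34={q9,q17,q20} W35={q15,q23,q29,q30} W36={q6,q17,q29} W45={q3,q13,q25} W46={q14,q17,q18} W56={q11,q24,q29}
  W123={q8} W126={q16} W134={q20} W145={q25} W156={q24} W235={q23} W245={q3} W246={q14} W346={q17} W356={q29}
C dims 6,15,10; δ0: rk 6, SNF 1^5·2; δ1: rk 9, SNF 1^9
Ȟ^0 = (6 − 6) − 0 = 0, so Ȟ^0 ≅ 0
Ȟ^1 = (15 − 9) − 6 = 0 plus torsion [2], so Ȟ^1 ≅ Z/2
Ȟ^2 = (10 − 0) − 9 = 1, so Ȟ^2 ≅ Z


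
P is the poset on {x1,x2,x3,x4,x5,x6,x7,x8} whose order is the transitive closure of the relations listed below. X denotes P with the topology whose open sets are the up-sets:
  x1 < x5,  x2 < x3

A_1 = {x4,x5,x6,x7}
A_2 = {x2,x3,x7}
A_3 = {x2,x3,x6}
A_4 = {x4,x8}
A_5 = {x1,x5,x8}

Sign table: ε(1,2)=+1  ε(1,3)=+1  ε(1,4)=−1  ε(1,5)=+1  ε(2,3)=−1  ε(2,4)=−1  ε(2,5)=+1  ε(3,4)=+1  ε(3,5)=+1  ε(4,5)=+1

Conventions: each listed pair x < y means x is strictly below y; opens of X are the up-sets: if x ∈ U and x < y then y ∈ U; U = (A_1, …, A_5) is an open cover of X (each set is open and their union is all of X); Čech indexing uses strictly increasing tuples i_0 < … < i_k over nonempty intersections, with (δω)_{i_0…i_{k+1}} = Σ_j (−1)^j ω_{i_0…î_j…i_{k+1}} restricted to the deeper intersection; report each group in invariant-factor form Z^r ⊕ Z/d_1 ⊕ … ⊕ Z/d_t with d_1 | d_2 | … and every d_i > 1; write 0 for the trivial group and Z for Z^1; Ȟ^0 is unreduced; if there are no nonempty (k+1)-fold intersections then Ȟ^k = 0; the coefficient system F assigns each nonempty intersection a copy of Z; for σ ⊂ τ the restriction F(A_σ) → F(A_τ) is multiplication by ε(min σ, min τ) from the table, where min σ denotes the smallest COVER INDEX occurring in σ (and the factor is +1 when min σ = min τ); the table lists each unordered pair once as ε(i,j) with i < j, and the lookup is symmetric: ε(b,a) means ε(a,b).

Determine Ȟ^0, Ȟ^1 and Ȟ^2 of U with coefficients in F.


intersection data:
  A12={x7} A13={x6} A14={x4} A15={x5} A23={x2,x3} A45={x8}
C dims 5,6; δ0: rk 5, SNF 1^4·2
Ȟ^0 = (5 − 5) − 0 = 0, so Ȟ^0 ≅ 0
Ȟ^1 = (6 − 0) − 5 = 1 plus torsion [2], so Ȟ^1 ≅ Z ⊕ Z/2
Ȟ^2 = (0 − 0) − 0 = 0, so Ȟ^2 ≅ 0

Ȟ^0(U;F) ≅ 0,  Ȟ^1(U;F) ≅ Z ⊕ Z/2,  Ȟ^2(U;F) ≅ 0


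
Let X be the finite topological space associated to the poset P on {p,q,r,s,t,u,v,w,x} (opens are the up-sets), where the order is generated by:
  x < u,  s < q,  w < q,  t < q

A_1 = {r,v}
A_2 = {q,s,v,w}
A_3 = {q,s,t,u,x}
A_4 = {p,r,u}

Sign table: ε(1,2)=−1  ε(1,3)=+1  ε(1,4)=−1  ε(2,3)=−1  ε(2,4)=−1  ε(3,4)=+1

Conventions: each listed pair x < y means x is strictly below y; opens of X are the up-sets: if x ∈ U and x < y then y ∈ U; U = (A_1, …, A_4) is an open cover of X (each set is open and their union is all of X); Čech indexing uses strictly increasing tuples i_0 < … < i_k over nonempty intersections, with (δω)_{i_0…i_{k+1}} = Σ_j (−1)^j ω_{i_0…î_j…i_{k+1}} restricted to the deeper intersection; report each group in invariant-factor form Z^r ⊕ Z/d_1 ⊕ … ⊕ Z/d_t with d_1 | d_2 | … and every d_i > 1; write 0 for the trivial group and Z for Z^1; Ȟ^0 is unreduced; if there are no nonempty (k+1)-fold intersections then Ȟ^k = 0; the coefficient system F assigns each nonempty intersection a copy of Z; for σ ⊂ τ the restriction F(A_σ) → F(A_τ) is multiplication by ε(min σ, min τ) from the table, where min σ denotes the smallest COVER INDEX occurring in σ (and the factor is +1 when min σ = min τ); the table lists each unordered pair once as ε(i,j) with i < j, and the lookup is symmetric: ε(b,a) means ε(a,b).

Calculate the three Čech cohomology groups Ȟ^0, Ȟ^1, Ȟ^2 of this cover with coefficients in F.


Ȟ^0 ≅ 0, Ȟ^1 ≅ Z/2, Ȟ^2 ≅ 0

nerve of the cover:
  A12={v} A14={r} A23={q,s} A34={u}
C dims 4,4; δ0: rk 4, SNF 1^3·2
Ȟ^0 = (4 − 4) − 0 = 0, so Ȟ^0 ≅ 0
Ȟ^1 = (4 − 0) − 4 = 0 plus torsion [2], so Ȟ^1 ≅ Z/2
Ȟ^2 = (0 − 0) − 0 = 0, so Ȟ^2 ≅ 0


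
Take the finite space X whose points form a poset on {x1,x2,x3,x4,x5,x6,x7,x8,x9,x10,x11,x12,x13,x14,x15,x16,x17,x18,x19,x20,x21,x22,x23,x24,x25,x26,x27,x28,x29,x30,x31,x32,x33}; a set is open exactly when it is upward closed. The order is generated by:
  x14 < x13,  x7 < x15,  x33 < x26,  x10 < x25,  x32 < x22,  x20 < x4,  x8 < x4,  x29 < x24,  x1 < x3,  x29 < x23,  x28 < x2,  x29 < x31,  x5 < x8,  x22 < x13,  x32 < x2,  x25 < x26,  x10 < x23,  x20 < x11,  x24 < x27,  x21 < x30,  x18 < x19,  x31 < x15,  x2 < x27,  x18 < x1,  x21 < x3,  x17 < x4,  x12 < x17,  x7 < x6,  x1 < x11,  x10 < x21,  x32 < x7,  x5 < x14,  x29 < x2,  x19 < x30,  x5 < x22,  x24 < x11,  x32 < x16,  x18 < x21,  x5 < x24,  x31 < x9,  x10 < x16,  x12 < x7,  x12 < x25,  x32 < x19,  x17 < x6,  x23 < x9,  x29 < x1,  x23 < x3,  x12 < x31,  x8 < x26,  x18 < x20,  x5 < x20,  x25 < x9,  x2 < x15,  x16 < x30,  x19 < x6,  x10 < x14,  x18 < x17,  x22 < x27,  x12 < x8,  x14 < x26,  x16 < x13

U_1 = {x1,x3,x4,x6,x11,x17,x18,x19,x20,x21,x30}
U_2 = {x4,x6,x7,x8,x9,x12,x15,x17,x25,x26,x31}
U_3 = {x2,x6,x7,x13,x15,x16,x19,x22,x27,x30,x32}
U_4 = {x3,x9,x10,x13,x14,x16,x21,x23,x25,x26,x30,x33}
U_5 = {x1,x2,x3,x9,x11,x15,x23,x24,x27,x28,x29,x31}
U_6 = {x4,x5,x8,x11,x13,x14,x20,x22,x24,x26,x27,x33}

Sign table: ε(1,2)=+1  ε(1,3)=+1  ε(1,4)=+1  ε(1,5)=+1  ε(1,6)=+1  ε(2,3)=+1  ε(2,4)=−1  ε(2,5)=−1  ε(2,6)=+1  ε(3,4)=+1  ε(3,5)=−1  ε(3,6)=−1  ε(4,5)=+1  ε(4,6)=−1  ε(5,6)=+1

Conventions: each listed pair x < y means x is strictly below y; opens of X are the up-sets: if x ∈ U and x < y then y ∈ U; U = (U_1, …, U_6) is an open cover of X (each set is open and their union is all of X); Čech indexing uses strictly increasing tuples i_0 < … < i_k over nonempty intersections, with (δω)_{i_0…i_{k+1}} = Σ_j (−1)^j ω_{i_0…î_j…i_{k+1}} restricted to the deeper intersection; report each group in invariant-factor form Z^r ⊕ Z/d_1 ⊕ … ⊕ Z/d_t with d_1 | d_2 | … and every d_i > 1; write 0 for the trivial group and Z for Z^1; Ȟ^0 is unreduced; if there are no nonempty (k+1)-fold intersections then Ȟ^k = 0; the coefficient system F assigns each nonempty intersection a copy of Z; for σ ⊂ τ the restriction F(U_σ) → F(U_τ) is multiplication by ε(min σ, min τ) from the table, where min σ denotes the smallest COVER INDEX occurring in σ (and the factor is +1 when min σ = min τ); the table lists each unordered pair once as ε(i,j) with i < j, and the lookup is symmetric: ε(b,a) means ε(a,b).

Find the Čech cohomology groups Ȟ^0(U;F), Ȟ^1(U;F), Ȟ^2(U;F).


nonempty intersections:
  U12={x4,x6,x17} U13={x6,x19,x30} U14={x3,x21,x30} U15={x1,x3,x11} U16={x4,x11,x20} U23={x6,x7,x15} U24={x9,x25,x26} U25={x9,x15,x31} U26={x4,x8,x26} U34={x13,x16,x30} U35={x2,x15,x27} U36={x13,x22,x27} U45={x3,x9,x23} U46={x13,x14,x26,x33} U56={x11,x24,x27}
  U123={x6} U126={x4} U134={x30} U145={x3} U156={x11} U235={x15} U245={x9} U246={x26} U346={x13} U356={x27}
C dims 6,15,10; δ0: rk 6, SNF 1^5·2; δ1: rk 9, SNF 1^9
Ȟ^0: (6−6)−0=0 ⇒ 0
Ȟ^1: (15−9)−6=0 plus torsion [2] ⇒ Z/2
Ȟ^2: (10−0)−9=1 ⇒ Z

Ȟ^0(U;F) ≅ 0, Ȟ^1(U;F) ≅ Z/2, Ȟ^2(U;F) ≅ Z


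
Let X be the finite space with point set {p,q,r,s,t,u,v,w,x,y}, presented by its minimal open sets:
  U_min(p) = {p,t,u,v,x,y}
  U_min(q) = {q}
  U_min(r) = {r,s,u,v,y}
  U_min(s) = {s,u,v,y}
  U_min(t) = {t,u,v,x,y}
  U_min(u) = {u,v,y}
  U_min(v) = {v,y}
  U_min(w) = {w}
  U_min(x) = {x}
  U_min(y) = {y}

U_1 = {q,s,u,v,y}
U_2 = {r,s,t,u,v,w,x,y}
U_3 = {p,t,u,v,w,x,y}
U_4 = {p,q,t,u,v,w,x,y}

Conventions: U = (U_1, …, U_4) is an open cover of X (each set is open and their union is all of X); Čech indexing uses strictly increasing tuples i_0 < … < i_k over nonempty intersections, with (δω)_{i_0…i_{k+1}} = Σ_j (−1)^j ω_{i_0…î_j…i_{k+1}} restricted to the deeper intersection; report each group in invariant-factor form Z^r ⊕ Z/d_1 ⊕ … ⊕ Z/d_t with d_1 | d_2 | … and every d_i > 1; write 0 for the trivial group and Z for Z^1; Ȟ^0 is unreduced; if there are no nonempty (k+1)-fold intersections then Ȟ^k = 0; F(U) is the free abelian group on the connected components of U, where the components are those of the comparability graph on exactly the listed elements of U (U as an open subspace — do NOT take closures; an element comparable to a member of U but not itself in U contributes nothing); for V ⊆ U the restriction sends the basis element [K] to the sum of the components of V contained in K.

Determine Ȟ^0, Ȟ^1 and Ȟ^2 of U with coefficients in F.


Ȟ^0(U;F) ≅ Z^3, Ȟ^1(U;F) ≅ 0 and Ȟ^2(U;F) ≅ 0

intersection data:
  U12={s,u,v,y} U13={u,v,y} U14={q,u,v,y} U23={t,u,v,w,x,y} U24={t,u,v,w,x,y} U34={p,t,u,v,w,x,y}
  U123={u,v,y} U124={u,v,y} U134={u,v,y} U234={t,u,v,w,x,y}
  U1234={u,v,y}
components per intersection:
  U1: {q} {s,u,v,y}
  U2: {r,s,t,u,v,x,y} {w}
  U3: {p,t,u,v,x,y} {w}
  U4: {p,t,u,v,x,y} {q} {w}
  U12: {s,u,v,y}
  U13: {u,v,y}
  U14: {q} {u,v,y}
  U23: {t,u,v,x,y} {w}
  U24: {t,u,v,x,y} {w}
  U34: {p,t,u,v,x,y} {w}
  U123: {u,v,y}
  U124: {u,v,y}
  U134: {u,v,y}
  U234: {t,u,v,x,y} {w}
  U1234: {u,v,y}
C dims 9,10,5,1; δ0: rk 6, SNF 1^6; δ1: rk 4, SNF 1^4; δ2: rk 1, SNF 1^1
Ȟ^0 = (9 − 6) − 0 = 3, so Ȟ^0 ≅ Z^3
Ȟ^1 = (10 − 4) − 6 = 0, so Ȟ^1 ≅ 0
Ȟ^2 = (5 − 1) − 4 = 0, so Ȟ^2 ≅ 0


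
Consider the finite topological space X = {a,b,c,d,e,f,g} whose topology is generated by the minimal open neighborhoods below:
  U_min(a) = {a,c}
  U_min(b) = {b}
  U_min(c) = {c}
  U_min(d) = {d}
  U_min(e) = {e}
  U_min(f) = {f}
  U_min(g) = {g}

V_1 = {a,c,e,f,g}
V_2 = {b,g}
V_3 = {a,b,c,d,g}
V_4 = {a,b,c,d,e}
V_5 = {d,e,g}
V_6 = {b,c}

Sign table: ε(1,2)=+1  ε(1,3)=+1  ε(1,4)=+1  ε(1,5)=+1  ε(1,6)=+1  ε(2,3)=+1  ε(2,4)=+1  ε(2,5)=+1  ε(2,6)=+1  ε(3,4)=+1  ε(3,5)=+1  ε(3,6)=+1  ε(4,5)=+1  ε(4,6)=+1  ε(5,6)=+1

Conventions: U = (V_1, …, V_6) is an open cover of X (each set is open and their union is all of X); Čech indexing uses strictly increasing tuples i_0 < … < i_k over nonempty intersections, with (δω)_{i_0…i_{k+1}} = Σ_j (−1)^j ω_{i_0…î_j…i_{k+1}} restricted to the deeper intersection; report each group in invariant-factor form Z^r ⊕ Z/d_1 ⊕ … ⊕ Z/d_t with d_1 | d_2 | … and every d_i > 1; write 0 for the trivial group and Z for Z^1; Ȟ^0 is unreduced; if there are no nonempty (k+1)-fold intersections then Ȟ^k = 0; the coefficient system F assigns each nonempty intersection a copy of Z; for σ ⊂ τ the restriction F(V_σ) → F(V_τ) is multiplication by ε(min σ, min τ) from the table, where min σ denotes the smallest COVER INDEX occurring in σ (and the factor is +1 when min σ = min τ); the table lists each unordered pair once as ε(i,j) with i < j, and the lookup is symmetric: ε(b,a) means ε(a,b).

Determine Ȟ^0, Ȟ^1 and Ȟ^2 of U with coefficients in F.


nerve of the cover:
  V12={g} V13={a,c,g} V14={a,c,e} V15={e,g} V16={c} V23={b,g} V24={b} V25={g} V26={b} V34={a,b,c,d} V35={d,g} V36={b,c} V45={d,e} V46={b,c}
  V123={g} V125={g} V134={a,c} V135={g} V136={c} V145={e} V146={c} V234={b} V235={g} V236={b} V246={b} V345={d} V346={b,c}
  V1235={g} V1346={c} V2346={b}
C dims 6,14,13,3; δ0: rk 5, SNF 1^5; δ1: rk 9, SNF 1^9; δ2: rk 3, SNF 1^3
Ȟ^0 = (6 − 5) − 0 = 1, so Ȟ^0 ≅ Z
Ȟ^1 = (14 − 9) − 5 = 0, so Ȟ^1 ≅ 0
Ȟ^2 = (13 − 3) − 9 = 1, so Ȟ^2 ≅ Z

Ȟ^0 ≅ Z; Ȟ^1 ≅ 0; Ȟ^2 ≅ Z


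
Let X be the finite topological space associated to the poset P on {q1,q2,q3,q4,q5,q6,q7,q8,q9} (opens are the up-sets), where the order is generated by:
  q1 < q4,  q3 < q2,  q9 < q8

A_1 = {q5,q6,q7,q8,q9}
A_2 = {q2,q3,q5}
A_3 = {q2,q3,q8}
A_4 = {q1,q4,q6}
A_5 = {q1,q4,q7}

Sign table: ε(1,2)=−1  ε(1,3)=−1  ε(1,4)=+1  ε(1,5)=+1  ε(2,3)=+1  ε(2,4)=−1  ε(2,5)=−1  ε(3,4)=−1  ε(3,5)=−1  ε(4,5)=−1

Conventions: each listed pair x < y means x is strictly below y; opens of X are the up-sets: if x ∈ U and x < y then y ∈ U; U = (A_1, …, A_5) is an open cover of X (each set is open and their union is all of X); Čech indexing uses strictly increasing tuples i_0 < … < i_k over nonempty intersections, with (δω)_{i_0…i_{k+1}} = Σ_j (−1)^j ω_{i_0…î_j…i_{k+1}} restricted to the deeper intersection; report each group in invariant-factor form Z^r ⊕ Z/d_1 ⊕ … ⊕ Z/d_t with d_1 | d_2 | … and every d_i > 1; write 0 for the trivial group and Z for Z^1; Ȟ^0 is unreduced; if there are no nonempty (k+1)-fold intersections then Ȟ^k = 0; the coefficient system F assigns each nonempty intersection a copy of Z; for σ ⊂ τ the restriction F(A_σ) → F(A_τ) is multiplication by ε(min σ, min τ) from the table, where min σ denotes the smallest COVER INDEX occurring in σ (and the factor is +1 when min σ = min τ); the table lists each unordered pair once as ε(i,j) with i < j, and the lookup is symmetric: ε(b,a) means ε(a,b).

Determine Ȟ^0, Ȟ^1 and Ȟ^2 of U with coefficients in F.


nonempty intersections:
  A12={q5} A13={q8} A14={q6} A15={q7} A23={q2,q3} A45={q1,q4}
C dims 5,6; δ0: rk 5, SNF 1^4·2
Ȟ^0: (5−5)−0=0 ⇒ 0
Ȟ^1: (6−0)−5=1 plus torsion [2] ⇒ Z ⊕ Z/2
Ȟ^2: (0−0)−0=0 ⇒ 0

Ȟ^0 = 0; Ȟ^1 = Z ⊕ Z/2; Ȟ^2 = 0


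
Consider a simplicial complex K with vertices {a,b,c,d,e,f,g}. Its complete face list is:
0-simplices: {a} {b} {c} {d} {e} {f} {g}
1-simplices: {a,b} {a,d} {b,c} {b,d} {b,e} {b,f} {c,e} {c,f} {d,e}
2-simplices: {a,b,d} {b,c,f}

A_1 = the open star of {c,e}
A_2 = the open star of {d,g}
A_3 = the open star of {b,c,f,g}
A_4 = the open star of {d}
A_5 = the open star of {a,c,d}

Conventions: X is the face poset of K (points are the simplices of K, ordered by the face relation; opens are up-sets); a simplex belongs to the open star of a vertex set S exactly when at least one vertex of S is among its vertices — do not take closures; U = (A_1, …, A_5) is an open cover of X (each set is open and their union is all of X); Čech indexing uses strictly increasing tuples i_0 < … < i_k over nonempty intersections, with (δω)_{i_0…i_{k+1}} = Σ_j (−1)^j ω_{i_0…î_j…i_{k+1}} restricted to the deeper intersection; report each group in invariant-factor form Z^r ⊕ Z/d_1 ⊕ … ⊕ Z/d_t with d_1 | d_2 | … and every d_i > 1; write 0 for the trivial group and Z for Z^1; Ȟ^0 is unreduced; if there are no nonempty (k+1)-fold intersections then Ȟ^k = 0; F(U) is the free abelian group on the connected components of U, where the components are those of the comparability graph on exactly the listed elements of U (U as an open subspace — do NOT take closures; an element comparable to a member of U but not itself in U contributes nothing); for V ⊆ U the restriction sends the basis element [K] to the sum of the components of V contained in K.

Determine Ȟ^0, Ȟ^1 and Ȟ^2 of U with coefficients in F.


Ȟ^0 ≅ Z^2, Ȟ^1 ≅ Z^2 and Ȟ^2 ≅ 0

nerve simplices:
  A1={{c},{e},{b,c},{b,e},{c,e},{c,f},{d,e},{b,c,f}} A2={{d},{g},{a,d},{b,d},{d,e},{a,b,d}} A3={{b},{c},{f},{g},{a,b},{b,c},{b,d},{b,e},{b,f},{c,e},{c,f},{a,b,d},{b,c,f}} A4={{d},{a,d},{b,d},{d,e},{a,b,d}} A5={{a},{c},{d},{a,b},{a,d},{b,c},{b,d},{c,e},{c,f},{d,e},{a,b,d},{b,c,f}}
  A12={{d,e}} A13={{c},{b,c},{b,e},{c,e},{c,f},{b,c,f}} A14={{d,e}} A15={{c},{b,c},{c,e},{c,f},{d,e},{b,c,f}} A23={{g},{b,d},{a,b,d}} A24={{d},{a,d},{b,d},{d,e},{a,b,d}} A25={{d},{a,d},{b,d},{d,e},{a,b,d}} A34={{b,d},{a,b,d}} A35={{c},{a,b},{b,c},{b,d},{c,e},{c,f},{a,b,d},{b,c,f}} A45={{d},{a,d},{b,d},{d,e},{a,b,d}}
  A124={{d,e}} A125={{d,e}} A135={{c},{b,c},{c,e},{c,f},{b,c,f}} A145={{d,e}} A234={{b,d},{a,b,d}} A235={{b,d},{a,b,d}} A245={{d},{a,d},{b,d},{d,e},{a,b,d}} A345={{b,d},{a,b,d}}
  A1245={{d,e}} A2345={{b,d},{a,b,d}}
components per intersection:
  A1: {{c},{e},{b,c},{b,e},{c,e},{c,f},{d,e},{b,c,f}}
  A2: {{d},{a,d},{b,d},{d,e},{a,b,d}} {{g}}
  A3: {{b},{c},{f},{a,b},{b,c},{b,d},{b,e},{b,f},{c,e},{c,f},{a,b,d},{b,c,f}} {{g}}
  A4: {{d},{a,d},{b,d},{d,e},{a,b,d}}
  A5: {{a},{d},{a,b},{a,d},{b,d},{d,e},{a,b,d}} {{c},{b,c},{c,e},{c,f},{b,c,f}}
  A12: {{d,e}}
  A13: {{c},{b,c},{c,e},{c,f},{b,c,f}} {{b,e}}
  A14: {{d,e}}
  A15: {{c},{b,c},{c,e},{c,f},{b,c,f}} {{d,e}}
  A23: {{g}} {{b,d},{a,b,d}}
  A24: {{d},{a,d},{b,d},{d,e},{a,b,d}}
  A25: {{d},{a,d},{b,d},{d,e},{a,b,d}}
  A34: {{b,d},{a,b,d}}
  A35: {{c},{b,c},{c,e},{c,f},{b,c,f}} {{a,b},{b,d},{a,b,d}}
  A45: {{d},{a,d},{b,d},{d,e},{a,b,d}}
  A124: {{d,e}}
  A125: {{d,e}}
  A135: {{c},{b,c},{c,e},{c,f},{b,c,f}}
  A145: {{d,e}}
  A234: {{b,d},{a,b,d}}
  A235: {{b,d},{a,b,d}}
  A245: {{d},{a,d},{b,d},{d,e},{a,b,d}}
  A345: {{b,d},{a,b,d}}
  A1245: {{d,e}}
  A2345: {{b,d},{a,b,d}}
C dims 8,14,8,2; δ0: rk 6, SNF 1^6; δ1: rk 6, SNF 1^6; δ2: rk 2, SNF 1^2
degree 0: 8−6−0 = 2 → Ȟ^0 ≅ Z^2
degree 1: 14−6−6 = 2 → Ȟ^1 ≅ Z^2
degree 2: 8−2−6 = 0 → Ȟ^2 ≅ 0


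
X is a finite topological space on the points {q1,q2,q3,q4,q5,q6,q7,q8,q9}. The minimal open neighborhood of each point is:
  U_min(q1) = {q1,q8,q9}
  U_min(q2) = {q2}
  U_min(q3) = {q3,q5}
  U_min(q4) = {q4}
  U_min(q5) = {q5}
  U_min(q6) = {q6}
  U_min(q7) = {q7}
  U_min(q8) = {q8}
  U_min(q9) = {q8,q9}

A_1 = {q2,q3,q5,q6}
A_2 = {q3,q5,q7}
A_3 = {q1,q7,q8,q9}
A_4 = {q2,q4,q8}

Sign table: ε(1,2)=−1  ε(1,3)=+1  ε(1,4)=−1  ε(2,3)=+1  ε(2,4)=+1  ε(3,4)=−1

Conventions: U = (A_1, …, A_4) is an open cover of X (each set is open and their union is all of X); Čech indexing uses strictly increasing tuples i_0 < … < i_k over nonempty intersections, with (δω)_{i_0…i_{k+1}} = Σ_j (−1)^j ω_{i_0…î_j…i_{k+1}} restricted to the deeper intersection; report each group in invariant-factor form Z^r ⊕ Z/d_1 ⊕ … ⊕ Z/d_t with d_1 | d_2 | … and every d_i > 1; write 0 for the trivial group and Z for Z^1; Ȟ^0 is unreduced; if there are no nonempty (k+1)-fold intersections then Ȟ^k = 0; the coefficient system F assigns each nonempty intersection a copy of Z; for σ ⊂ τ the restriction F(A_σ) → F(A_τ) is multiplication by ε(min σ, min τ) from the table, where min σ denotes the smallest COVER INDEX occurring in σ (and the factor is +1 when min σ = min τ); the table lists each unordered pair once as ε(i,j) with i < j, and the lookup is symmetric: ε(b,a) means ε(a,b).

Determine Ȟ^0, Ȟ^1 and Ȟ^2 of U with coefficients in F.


nonempty overlaps:
  A12={q3,q5} A14={q2} A23={q7} A34={q8}
C dims 4,4; δ0: rk 4, SNF 1^3·2
degree 0: 4−4−0 = 0 → Ȟ^0 ≅ 0
degree 1: 4−0−4 = 0 plus torsion [2] → Ȟ^1 ≅ Z/2
degree 2: 0−0−0 = 0 → Ȟ^2 ≅ 0

Ȟ^0 ≅ 0, Ȟ^1 ≅ Z/2, Ȟ^2 ≅ 0


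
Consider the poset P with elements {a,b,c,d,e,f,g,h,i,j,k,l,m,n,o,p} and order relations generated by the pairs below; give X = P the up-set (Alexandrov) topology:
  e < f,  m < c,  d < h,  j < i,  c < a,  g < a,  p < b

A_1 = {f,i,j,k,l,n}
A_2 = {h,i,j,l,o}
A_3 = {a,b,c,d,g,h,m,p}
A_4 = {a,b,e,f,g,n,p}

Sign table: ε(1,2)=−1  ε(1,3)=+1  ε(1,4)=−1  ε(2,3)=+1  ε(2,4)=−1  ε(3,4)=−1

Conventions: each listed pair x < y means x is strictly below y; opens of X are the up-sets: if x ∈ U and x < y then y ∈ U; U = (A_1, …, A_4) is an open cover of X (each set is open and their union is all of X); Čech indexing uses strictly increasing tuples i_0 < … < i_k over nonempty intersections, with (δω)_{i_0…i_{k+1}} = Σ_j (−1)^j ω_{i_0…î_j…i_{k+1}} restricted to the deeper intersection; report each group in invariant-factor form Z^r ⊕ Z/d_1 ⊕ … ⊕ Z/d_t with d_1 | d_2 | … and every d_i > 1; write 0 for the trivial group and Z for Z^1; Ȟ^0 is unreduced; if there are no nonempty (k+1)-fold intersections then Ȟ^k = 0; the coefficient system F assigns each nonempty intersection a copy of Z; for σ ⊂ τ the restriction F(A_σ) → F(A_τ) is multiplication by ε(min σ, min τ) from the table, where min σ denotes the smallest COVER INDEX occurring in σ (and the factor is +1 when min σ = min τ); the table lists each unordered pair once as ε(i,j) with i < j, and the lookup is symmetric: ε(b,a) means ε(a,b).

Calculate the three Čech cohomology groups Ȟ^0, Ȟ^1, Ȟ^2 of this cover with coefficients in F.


Ȟ^0 ≅ 0, Ȟ^1 ≅ Z/2 and Ȟ^2 ≅ 0

nonempty intersections:
  A12={i,j,l} A14={f,n} A23={h} A34={a,b,g,p}
C dims 4,4; δ0: rk 4, SNF 1^3·2
Ȟ^0: (4−4)−0=0 ⇒ 0
Ȟ^1: (4−0)−4=0 plus torsion [2] ⇒ Z/2
Ȟ^2: (0−0)−0=0 ⇒ 0


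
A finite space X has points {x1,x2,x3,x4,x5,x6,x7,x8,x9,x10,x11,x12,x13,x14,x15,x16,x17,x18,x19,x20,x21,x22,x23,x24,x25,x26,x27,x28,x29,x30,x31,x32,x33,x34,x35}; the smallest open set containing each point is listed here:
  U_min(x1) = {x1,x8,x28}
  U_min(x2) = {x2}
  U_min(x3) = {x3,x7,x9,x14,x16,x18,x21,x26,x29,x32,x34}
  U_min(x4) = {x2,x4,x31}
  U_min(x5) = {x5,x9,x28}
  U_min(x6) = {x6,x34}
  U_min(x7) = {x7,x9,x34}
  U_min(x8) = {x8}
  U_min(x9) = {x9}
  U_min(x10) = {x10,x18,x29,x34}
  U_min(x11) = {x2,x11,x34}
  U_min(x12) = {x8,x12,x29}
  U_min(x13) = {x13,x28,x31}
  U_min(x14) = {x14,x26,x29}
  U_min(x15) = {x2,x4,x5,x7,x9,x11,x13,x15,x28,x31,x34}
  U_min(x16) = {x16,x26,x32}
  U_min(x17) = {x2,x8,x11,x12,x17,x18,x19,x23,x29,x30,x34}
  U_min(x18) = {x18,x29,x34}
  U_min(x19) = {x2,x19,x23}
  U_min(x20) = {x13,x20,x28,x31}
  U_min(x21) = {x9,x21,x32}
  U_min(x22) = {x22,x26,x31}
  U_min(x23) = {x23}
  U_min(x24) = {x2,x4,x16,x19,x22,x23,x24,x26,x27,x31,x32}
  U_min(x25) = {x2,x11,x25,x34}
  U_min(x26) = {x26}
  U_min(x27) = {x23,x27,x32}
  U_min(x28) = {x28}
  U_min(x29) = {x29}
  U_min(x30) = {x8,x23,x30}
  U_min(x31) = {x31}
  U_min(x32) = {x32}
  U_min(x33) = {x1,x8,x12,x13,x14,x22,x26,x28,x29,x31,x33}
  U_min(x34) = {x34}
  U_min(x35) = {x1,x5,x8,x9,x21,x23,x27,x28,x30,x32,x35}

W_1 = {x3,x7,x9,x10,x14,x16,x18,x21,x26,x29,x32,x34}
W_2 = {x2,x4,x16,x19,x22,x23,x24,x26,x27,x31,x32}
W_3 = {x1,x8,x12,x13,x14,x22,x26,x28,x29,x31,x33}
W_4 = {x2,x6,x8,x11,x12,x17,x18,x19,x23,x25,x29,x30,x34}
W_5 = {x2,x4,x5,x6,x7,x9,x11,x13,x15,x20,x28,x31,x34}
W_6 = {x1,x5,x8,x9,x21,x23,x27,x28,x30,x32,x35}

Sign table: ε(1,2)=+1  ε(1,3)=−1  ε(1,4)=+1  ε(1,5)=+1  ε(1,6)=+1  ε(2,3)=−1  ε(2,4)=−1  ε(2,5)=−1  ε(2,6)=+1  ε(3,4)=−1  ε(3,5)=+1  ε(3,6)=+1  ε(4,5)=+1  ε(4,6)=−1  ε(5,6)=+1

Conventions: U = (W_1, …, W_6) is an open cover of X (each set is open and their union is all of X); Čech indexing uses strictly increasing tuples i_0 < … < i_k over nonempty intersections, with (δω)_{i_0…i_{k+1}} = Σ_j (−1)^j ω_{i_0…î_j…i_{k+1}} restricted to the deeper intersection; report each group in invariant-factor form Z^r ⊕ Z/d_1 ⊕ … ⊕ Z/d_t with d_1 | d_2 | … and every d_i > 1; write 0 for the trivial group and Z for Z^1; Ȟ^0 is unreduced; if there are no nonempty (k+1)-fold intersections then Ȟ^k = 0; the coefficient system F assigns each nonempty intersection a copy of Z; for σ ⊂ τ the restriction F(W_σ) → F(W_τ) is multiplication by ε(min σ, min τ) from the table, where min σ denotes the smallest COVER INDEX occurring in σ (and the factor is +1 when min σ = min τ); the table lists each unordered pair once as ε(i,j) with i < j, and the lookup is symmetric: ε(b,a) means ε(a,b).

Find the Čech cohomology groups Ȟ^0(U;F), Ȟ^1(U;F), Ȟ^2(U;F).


Ȟ^0(U;F) ≅ 0, Ȟ^1(U;F) ≅ Z/2, Ȟ^2(U;F) ≅ Z

nerve of the cover:
  W12={x16,x26,x32} W13={x14,x26,x29} W14={x18,x29,x34} W15={x7,x9,x34} W16={x9,x21,x32} W23={x22,x26,x31} W24={x2,x19,x23} W25={x2,x4,x31} W26={x23,x27,x32} W34={x8,x12,x29} W35={x13,x28,x31} W36={x1,x8,x28} W45={x2,x6,x11,x34} W46={x8,x23,x30} W56={x5,x9,x28}
  W123={x26} W126={x32} W134={x29} W145={x34} W156={x9} W235={x31} W245={x2} W246={x23} W346={x8} W356={x28}
C dims 6,15,10; δ0: rk 6, SNF 1^5·2; δ1: rk 9, SNF 1^9
Ȟ^0 = (6 − 6) − 0 = 0, so Ȟ^0 ≅ 0
Ȟ^1 = (15 − 9) − 6 = 0 plus torsion [2], so Ȟ^1 ≅ Z/2
Ȟ^2 = (10 − 0) − 9 = 1, so Ȟ^2 ≅ Z


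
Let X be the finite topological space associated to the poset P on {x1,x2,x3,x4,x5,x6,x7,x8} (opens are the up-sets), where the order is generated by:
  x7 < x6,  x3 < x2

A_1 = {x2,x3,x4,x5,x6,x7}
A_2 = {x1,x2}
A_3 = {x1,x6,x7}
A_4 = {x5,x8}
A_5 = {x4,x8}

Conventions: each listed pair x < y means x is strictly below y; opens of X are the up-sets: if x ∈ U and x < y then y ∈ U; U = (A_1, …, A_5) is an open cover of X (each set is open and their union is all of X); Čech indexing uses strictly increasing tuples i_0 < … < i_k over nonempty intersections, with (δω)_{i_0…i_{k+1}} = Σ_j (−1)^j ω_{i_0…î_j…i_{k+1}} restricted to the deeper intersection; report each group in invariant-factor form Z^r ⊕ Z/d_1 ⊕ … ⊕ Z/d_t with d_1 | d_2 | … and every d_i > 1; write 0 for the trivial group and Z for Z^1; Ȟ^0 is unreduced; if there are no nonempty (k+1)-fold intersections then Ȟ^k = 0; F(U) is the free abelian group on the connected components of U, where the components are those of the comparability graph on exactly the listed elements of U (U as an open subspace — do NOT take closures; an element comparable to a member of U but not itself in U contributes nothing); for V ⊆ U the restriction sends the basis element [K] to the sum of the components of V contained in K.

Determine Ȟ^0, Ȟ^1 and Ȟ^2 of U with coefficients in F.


nonempty overlaps:
  A12={x2} A13={x6,x7} A14={x5} A15={x4} A23={x1} A45={x8}
components per intersection:
  A1: {x2,x3} {x4} {x5} {x6,x7}
  A2: {x1} {x2}
  A3: {x1} {x6,x7}
  A4: {x5} {x8}
  A5: {x4} {x8}
  A12: {x2}
  A13: {x6,x7}
  A14: {x5}
  A15: {x4}
  A23: {x1}
  A45: {x8}
C dims 12,6; δ0: rk 6, SNF 1^6
degree 0: 12−6−0 = 6 → Ȟ^0 ≅ Z^6
degree 1: 6−0−6 = 0 → Ȟ^1 ≅ 0
degree 2: 0−0−0 = 0 → Ȟ^2 ≅ 0

Ȟ^0(U;F) ≅ Z^6, Ȟ^1(U;F) ≅ 0 and Ȟ^2(U;F) ≅ 0


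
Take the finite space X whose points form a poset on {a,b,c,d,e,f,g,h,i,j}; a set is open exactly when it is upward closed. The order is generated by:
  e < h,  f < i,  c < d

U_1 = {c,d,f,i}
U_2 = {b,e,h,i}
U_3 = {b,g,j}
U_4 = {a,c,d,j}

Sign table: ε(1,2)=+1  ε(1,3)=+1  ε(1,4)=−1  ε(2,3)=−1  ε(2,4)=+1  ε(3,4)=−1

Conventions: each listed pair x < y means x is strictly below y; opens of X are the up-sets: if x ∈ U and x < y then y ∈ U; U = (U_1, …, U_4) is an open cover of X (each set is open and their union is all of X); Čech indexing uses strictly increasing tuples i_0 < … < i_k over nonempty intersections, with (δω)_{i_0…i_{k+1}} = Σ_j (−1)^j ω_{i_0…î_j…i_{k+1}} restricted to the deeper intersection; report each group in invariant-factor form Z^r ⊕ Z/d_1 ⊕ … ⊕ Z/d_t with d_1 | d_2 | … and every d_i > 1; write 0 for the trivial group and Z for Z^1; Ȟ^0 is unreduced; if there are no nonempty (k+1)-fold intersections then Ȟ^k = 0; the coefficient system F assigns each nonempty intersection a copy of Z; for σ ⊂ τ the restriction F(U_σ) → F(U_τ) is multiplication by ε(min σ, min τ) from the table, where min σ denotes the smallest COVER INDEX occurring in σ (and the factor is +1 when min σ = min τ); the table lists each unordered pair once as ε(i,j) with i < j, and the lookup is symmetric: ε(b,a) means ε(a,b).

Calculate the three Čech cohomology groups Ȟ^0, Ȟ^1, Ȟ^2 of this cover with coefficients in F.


Ȟ^0 ≅ 0; Ȟ^1 ≅ Z/2; Ȟ^2 ≅ 0

nonempty overlaps:
  U12={i} U14={c,d} U23={b} U34={j}
C dims 4,4; δ0: rk 4, SNF 1^3·2
degree 0: 4−4−0 = 0 → Ȟ^0 ≅ 0
degree 1: 4−0−4 = 0 plus torsion [2] → Ȟ^1 ≅ Z/2
degree 2: 0−0−0 = 0 → Ȟ^2 ≅ 0


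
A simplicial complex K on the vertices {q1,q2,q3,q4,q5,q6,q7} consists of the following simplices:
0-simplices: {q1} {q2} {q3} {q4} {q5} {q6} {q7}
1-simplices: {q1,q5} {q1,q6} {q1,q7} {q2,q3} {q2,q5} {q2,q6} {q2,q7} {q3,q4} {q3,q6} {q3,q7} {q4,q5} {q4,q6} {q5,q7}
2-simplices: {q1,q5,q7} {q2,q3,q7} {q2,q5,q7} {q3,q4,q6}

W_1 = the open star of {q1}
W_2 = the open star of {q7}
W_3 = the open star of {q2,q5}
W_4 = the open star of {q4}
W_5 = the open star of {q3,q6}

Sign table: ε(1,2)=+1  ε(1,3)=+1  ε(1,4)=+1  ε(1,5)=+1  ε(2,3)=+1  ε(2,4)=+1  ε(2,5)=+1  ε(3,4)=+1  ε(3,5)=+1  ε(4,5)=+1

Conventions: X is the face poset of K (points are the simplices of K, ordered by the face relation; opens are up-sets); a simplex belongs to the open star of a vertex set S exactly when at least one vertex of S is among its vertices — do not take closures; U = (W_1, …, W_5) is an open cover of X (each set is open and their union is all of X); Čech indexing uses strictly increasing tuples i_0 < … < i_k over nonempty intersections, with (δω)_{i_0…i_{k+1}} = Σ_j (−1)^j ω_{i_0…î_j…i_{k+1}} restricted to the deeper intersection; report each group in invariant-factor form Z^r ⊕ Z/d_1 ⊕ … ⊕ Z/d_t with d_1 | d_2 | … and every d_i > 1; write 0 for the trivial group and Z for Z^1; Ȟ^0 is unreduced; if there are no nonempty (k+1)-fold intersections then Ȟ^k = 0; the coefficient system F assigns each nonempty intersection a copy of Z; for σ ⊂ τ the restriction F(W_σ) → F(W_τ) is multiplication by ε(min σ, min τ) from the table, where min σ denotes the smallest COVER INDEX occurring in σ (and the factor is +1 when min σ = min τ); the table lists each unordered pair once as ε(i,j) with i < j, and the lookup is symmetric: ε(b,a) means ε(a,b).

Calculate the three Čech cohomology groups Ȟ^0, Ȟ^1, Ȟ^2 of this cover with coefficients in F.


Ȟ^0 ≅ Z, Ȟ^1 ≅ Z^2 and Ȟ^2 ≅ 0

nonempty intersections:
  W1={{q1},{q1,q5},{q1,q6},{q1,q7},{q1,q5,q7}} W2={{q7},{q1,q7},{q2,q7},{q3,q7},{q5,q7},{q1,q5,q7},{q2,q3,q7},{q2,q5,q7}} W3={{q2},{q5},{q1,q5},{q2,q3},{q2,q5},{q2,q6},{q2,q7},{q4,q5},{q5,q7},{q1,q5,q7},{q2,q3,q7},{q2,q5,q7}} W4={{q4},{q3,q4},{q4,q5},{q4,q6},{q3,q4,q6}} W5={{q3},{q6},{q1,q6},{q2,q3},{q2,q6},{q3,q4},{q3,q6},{q3,q7},{q4,q6},{q2,q3,q7},{q3,q4,q6}}
  W12={{q1,q7},{q1,q5,q7}} W13={{q1,q5},{q1,q5,q7}} W15={{q1,q6}} W23={{q2,q7},{q5,q7},{q1,q5,q7},{q2,q3,q7},{q2,q5,q7}} W25={{q3,q7},{q2,q3,q7}} W34={{q4,q5}} W35={{q2,q3},{q2,q6},{q2,q3,q7}} W45={{q3,q4},{q4,q6},{q3,q4,q6}}
  W123={{q1,q5,q7}} W235={{q2,q3,q7}}
C dims 5,8,2; δ0: rk 4, SNF 1^4; δ1: rk 2, SNF 1^2
Ȟ^0: (5−4)−0=1 ⇒ Z
Ȟ^1: (8−2)−4=2 ⇒ Z^2
Ȟ^2: (2−0)−2=0 ⇒ 0


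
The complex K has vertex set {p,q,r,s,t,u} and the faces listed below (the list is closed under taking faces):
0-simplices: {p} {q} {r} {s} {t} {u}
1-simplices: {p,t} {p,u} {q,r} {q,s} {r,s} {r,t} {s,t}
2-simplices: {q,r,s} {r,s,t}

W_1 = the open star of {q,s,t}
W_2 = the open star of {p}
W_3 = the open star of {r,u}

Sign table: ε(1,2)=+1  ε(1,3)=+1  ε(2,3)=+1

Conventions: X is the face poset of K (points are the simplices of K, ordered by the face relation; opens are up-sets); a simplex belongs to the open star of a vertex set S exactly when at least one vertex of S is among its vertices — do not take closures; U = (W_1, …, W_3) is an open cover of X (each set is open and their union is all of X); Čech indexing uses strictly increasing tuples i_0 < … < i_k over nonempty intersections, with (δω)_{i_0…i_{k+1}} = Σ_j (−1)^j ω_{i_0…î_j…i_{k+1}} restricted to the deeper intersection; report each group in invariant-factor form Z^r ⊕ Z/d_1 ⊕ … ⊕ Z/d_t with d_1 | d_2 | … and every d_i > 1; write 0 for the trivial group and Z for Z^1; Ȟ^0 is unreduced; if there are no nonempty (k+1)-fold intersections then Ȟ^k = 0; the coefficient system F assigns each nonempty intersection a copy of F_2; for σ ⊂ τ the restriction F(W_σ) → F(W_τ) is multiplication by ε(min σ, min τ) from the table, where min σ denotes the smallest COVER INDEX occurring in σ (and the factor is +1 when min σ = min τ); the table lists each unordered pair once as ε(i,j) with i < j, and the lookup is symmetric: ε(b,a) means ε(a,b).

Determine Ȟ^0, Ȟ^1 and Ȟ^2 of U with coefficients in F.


Ȟ^0(U;F) ≅ Z/2, Ȟ^1(U;F) ≅ Z/2 and Ȟ^2(U;F) ≅ 0

cover nerve:
  W1={{q},{s},{t},{p,t},{q,r},{q,s},{r,s},{r,t},{s,t},{q,r,s},{r,s,t}} W2={{p},{p,t},{p,u}} W3={{r},{u},{p,u},{q,r},{r,s},{r,t},{q,r,s},{r,s,t}}
  W12={{p,t}} W13={{q,r},{r,s},{r,t},{q,r,s},{r,s,t}} W23={{p,u}}
C dims 3,3; δ0: rk_F2 2
Ȟ^0: (3−2)−0=1 ⇒ Z/2
Ȟ^1: (3−0)−2=1 ⇒ Z/2
Ȟ^2: (0−0)−0=0 ⇒ 0


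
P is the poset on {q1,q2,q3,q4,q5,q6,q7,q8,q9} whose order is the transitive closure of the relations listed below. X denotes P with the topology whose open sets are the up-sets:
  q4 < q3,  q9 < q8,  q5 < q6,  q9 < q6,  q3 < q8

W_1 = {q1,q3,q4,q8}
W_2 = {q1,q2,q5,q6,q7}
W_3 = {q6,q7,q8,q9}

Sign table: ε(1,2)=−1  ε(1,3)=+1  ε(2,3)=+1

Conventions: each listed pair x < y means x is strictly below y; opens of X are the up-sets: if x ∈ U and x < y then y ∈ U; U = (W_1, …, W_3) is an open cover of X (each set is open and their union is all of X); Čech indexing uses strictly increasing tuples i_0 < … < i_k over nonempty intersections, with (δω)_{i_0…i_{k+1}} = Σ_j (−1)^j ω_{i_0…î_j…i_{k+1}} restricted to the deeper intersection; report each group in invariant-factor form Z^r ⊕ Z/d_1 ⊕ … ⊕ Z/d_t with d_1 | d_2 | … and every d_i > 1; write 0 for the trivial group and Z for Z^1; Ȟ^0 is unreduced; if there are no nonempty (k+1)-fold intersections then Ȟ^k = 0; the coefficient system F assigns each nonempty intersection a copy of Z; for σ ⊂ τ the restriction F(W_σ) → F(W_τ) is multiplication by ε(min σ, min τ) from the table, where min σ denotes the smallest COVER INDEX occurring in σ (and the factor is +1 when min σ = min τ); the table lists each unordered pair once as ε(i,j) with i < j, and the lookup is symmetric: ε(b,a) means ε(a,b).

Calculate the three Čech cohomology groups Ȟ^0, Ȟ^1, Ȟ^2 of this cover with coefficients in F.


nonempty overlaps:
  W12={q1} W13={q8} W23={q6,q7}
C dims 3,3; δ0: rk 3, SNF 1^2·2
degree 0: 3−3−0 = 0 → Ȟ^0 ≅ 0
degree 1: 3−0−3 = 0 plus torsion [2] → Ȟ^1 ≅ Z/2
degree 2: 0−0−0 = 0 → Ȟ^2 ≅ 0

Ȟ^0(U;F) ≅ 0, Ȟ^1(U;F) ≅ Z/2 and Ȟ^2(U;F) ≅ 0
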